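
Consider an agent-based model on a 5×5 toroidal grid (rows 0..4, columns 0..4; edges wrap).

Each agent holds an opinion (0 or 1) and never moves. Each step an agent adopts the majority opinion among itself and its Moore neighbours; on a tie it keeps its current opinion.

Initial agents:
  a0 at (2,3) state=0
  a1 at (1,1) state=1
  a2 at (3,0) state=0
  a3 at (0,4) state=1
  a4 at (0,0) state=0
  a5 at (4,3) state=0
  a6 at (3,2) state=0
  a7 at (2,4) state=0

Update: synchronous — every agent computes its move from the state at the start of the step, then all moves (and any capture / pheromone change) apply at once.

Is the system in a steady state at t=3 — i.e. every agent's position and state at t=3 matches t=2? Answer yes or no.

t=1: a0@(2,3):0 a1@(1,1):1 a2@(3,0):0 a3@(0,4):0 a4@(0,0):1 a5@(4,3):0 a6@(3,2):0 a7@(2,4):0
t=2: (unchanged — steady state)

yes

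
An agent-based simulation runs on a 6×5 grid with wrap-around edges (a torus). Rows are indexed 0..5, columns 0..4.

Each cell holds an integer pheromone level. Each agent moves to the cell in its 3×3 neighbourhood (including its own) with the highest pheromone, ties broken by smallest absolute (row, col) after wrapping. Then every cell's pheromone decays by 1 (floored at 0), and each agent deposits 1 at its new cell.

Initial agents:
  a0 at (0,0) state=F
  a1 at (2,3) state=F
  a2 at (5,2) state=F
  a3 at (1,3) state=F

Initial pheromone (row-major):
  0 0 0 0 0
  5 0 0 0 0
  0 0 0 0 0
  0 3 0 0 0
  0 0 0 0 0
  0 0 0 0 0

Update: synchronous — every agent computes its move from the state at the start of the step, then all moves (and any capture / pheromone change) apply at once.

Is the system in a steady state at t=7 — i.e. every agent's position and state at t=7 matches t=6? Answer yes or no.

t=1: a0@(1,0) a1@(1,2) a2@(0,1) a3@(0,2) | pheromone: 0 1 1 0 0 / 5 0 1 0 0 / 0 0 0 0 0 / 0 2 0 0 0 / 0 0 0 0 0 / 0 0 0 0 0
t=2: a0@(1,0) a1@(0,1) a2@(1,0) a3@(0,1) | pheromone: 0 2 0 0 0 / 6 0 0 0 0 / 0 0 0 0 0 / 0 1 0 0 0 / 0 0 0 0 0 / 0 0 0 0 0
t=3: a0@(1,0) a1@(1,0) a2@(1,0) a3@(1,0) | pheromone: 0 1 0 0 0 / 9 0 0 0 0 / 0 0 0 0 0 / 0 0 0 0 0 / 0 0 0 0 0 / 0 0 0 0 0
t=4: a0@(1,0) a1@(1,0) a2@(1,0) a3@(1,0) | pheromone: 0 0 0 0 0 / 12 0 0 0 0 / 0 0 0 0 0 / 0 0 0 0 0 / 0 0 0 0 0 / 0 0 0 0 0
t=5: a0@(1,0) a1@(1,0) a2@(1,0) a3@(1,0) | pheromone: 0 0 0 0 0 / 15 0 0 0 0 / 0 0 0 0 0 / 0 0 0 0 0 / 0 0 0 0 0 / 0 0 0 0 0
t=6: a0@(1,0) a1@(1,0) a2@(1,0) a3@(1,0) | pheromone: 0 0 0 0 0 / 18 0 0 0 0 / 0 0 0 0 0 / 0 0 0 0 0 / 0 0 0 0 0 / 0 0 0 0 0
t=7: a0@(1,0) a1@(1,0) a2@(1,0) a3@(1,0) | pheromone: 0 0 0 0 0 / 21 0 0 0 0 / 0 0 0 0 0 / 0 0 0 0 0 / 0 0 0 0 0 / 0 0 0 0 0

yes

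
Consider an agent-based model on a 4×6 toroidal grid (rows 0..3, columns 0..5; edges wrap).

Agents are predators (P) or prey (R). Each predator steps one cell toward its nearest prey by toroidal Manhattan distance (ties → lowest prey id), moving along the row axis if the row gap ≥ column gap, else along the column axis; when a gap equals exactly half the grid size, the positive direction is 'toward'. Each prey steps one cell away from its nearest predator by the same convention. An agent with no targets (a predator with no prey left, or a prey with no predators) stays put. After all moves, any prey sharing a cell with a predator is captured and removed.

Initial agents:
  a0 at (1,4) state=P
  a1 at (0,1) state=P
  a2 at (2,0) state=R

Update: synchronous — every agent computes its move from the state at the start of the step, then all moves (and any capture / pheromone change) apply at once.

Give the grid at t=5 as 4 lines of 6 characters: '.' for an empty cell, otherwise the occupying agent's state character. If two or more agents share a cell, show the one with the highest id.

t=1: a0@(1,5):P a1@(1,1):P a2@(2,1):R
t=2: a0@(1,0):P a1@(2,1):P a2@(3,1):R
t=3: a0@(2,0):P a1@(3,1):P a2@(0,1):R
t=4: a0@(3,0):P a1@(0,1):P a2@(1,1):R
t=5: a0@(0,0):P a1@(1,1):P a2@(2,1):R

P.....
.P....
.R....
......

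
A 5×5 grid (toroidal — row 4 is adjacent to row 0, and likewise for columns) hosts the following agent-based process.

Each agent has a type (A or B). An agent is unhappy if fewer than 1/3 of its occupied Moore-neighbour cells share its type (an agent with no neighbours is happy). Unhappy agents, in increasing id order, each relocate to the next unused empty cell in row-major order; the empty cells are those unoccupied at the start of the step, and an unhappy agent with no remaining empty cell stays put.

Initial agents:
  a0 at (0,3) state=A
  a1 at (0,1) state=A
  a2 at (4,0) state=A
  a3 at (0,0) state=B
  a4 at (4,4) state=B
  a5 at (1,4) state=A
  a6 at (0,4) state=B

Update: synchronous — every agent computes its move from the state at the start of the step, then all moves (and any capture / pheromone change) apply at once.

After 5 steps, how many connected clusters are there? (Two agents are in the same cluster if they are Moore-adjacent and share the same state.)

t=1: a0@(0,3):A a1@(0,1):A a2@(0,2):A a3@(0,0):B a4@(4,4):B a5@(1,4):A a6@(0,4):B
t=2: (unchanged — steady state)

2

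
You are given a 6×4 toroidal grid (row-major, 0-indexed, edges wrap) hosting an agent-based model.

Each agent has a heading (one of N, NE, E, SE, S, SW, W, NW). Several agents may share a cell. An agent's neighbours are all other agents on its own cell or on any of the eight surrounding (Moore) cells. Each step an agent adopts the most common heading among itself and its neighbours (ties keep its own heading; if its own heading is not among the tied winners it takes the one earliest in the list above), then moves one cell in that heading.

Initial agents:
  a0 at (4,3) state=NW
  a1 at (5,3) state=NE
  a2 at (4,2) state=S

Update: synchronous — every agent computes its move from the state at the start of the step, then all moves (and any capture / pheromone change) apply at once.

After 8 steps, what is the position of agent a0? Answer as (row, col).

t=1: a0@(3,2):NW a1@(4,0):NE a2@(5,2):S
t=2: a0@(2,1):NW a1@(3,1):NE a2@(0,2):S
t=3: a0@(1,0):NW a1@(2,2):NE a2@(1,2):S
t=4: a0@(0,3):NW a1@(1,3):NE a2@(2,2):S
t=5: a0@(5,2):NW a1@(0,0):NE a2@(3,2):S
t=6: a0@(4,1):NW a1@(5,1):NE a2@(4,2):S
t=7: a0@(3,0):NW a1@(4,2):NE a2@(5,2):S
t=8: a0@(2,3):NW a1@(3,3):NE a2@(0,2):S

(2, 3)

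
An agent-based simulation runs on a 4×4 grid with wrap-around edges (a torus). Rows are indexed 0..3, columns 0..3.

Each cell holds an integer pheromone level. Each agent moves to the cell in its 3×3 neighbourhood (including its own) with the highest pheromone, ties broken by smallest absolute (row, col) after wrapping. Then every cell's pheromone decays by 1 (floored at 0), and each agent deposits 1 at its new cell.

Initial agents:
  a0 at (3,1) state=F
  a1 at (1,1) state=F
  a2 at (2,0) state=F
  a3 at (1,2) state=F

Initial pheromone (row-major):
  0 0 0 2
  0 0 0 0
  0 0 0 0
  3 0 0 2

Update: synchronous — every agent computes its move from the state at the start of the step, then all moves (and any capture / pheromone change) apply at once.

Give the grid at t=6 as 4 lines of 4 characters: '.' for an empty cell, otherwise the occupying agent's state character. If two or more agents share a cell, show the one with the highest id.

t=1: a0@(3,0) a1@(0,0) a2@(3,0) a3@(0,3) | pheromone: 1 0 0 2 / 0 0 0 0 / 0 0 0 0 / 4 0 0 1
t=2: a0@(3,0) a1@(3,0) a2@(3,0) a3@(3,0) | pheromone: 0 0 0 1 / 0 0 0 0 / 0 0 0 0 / 7 0 0 0
t=3: a0@(3,0) a1@(3,0) a2@(3,0) a3@(3,0) | pheromone: 0 0 0 0 / 0 0 0 0 / 0 0 0 0 / 10 0 0 0
t=4: a0@(3,0) a1@(3,0) a2@(3,0) a3@(3,0) | pheromone: 0 0 0 0 / 0 0 0 0 / 0 0 0 0 / 13 0 0 0
t=5: a0@(3,0) a1@(3,0) a2@(3,0) a3@(3,0) | pheromone: 0 0 0 0 / 0 0 0 0 / 0 0 0 0 / 16 0 0 0
t=6: a0@(3,0) a1@(3,0) a2@(3,0) a3@(3,0) | pheromone: 0 0 0 0 / 0 0 0 0 / 0 0 0 0 / 19 0 0 0

....
....
....
F...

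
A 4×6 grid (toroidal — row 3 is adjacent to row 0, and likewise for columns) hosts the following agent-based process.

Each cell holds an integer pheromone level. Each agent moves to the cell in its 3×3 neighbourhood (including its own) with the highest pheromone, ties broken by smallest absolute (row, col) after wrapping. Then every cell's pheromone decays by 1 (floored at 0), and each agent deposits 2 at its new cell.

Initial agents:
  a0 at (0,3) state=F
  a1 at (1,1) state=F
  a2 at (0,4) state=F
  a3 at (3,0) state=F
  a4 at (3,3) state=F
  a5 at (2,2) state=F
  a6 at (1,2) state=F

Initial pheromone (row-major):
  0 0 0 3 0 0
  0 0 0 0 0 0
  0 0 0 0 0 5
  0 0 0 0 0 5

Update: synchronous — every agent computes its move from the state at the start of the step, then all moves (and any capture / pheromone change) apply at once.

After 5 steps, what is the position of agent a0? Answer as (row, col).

t=1: a0@(0,3) a1@(0,0) a2@(3,5) a3@(2,5) a4@(0,3) a5@(1,1) a6@(0,3) | pheromone: 2 0 0 8 0 0 / 0 2 0 0 0 0 / 0 0 0 0 0 6 / 0 0 0 0 0 6
t=2: a0@(0,3) a1@(3,5) a2@(2,5) a3@(2,5) a4@(0,3) a5@(0,0) a6@(0,3) | pheromone: 3 0 0 13 0 0 / 0 1 0 0 0 0 / 0 0 0 0 0 9 / 0 0 0 0 0 7
t=3: a0@(0,3) a1@(2,5) a2@(2,5) a3@(2,5) a4@(0,3) a5@(3,5) a6@(0,3) | pheromone: 2 0 0 18 0 0 / 0 0 0 0 0 0 / 0 0 0 0 0 14 / 0 0 0 0 0 8
t=4: a0@(0,3) a1@(2,5) a2@(2,5) a3@(2,5) a4@(0,3) a5@(2,5) a6@(0,3) | pheromone: 1 0 0 23 0 0 / 0 0 0 0 0 0 / 0 0 0 0 0 21 / 0 0 0 0 0 7
t=5: a0@(0,3) a1@(2,5) a2@(2,5) a3@(2,5) a4@(0,3) a5@(2,5) a6@(0,3) | pheromone: 0 0 0 28 0 0 / 0 0 0 0 0 0 / 0 0 0 0 0 28 / 0 0 0 0 0 6

(0, 3)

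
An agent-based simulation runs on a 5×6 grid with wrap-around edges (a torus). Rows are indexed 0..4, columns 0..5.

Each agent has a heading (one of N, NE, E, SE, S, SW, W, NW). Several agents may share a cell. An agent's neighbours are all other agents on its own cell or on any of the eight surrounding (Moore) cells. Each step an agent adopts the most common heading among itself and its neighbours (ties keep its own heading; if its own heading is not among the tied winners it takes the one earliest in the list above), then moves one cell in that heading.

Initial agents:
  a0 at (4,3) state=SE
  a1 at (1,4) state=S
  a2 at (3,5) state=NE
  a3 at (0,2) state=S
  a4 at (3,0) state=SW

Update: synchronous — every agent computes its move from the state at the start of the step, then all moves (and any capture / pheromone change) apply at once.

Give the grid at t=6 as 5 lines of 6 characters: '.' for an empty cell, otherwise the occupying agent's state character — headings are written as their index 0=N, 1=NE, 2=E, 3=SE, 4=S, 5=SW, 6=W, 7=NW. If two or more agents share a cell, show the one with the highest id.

..4...
..44..
....4.
......
5.....

t=1: a0@(0,4):SE a1@(2,4):S a2@(2,0):NE a3@(1,2):S a4@(4,5):SW
t=2: a0@(1,5):SE a1@(3,4):S a2@(1,1):NE a3@(2,2):S a4@(0,4):SW
t=3: a0@(2,0):SE a1@(4,4):S a2@(0,2):NE a3@(3,2):S a4@(1,3):SW
t=4: a0@(3,1):SE a1@(0,4):S a2@(4,3):NE a3@(4,2):S a4@(2,2):SW
t=5: a0@(4,2):SE a1@(1,4):S a2@(0,3):S a3@(0,2):S a4@(3,1):SW
t=6: a0@(0,2):S a1@(2,4):S a2@(1,3):S a3@(1,2):S a4@(4,0):SW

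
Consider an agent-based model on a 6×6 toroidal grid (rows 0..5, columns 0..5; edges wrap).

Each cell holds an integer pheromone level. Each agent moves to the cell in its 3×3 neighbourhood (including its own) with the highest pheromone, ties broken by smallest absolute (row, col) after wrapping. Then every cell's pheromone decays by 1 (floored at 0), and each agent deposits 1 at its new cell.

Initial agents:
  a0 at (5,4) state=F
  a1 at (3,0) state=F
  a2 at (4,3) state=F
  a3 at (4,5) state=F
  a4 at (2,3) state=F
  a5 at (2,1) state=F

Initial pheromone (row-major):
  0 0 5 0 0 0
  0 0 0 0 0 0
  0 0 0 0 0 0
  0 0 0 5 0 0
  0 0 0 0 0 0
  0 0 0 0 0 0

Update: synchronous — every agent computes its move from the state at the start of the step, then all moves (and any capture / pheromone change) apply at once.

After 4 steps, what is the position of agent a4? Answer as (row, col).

(3, 3)

t=1: a0@(0,3) a1@(2,0) a2@(3,3) a3@(3,0) a4@(3,3) a5@(1,0) | pheromone: 0 0 4 1 0 0 / 1 0 0 0 0 0 / 1 0 0 0 0 0 / 1 0 0 6 0 0 / 0 0 0 0 0 0 / 0 0 0 0 0 0
t=2: a0@(0,2) a1@(1,0) a2@(3,3) a3@(2,0) a4@(3,3) a5@(1,0) | pheromone: 0 0 4 0 0 0 / 2 0 0 0 0 0 / 1 0 0 0 0 0 / 0 0 0 7 0 0 / 0 0 0 0 0 0 / 0 0 0 0 0 0
t=3: a0@(0,2) a1@(1,0) a2@(3,3) a3@(1,0) a4@(3,3) a5@(1,0) | pheromone: 0 0 4 0 0 0 / 4 0 0 0 0 0 / 0 0 0 0 0 0 / 0 0 0 8 0 0 / 0 0 0 0 0 0 / 0 0 0 0 0 0
t=4: a0@(0,2) a1@(1,0) a2@(3,3) a3@(1,0) a4@(3,3) a5@(1,0) | pheromone: 0 0 4 0 0 0 / 6 0 0 0 0 0 / 0 0 0 0 0 0 / 0 0 0 9 0 0 / 0 0 0 0 0 0 / 0 0 0 0 0 0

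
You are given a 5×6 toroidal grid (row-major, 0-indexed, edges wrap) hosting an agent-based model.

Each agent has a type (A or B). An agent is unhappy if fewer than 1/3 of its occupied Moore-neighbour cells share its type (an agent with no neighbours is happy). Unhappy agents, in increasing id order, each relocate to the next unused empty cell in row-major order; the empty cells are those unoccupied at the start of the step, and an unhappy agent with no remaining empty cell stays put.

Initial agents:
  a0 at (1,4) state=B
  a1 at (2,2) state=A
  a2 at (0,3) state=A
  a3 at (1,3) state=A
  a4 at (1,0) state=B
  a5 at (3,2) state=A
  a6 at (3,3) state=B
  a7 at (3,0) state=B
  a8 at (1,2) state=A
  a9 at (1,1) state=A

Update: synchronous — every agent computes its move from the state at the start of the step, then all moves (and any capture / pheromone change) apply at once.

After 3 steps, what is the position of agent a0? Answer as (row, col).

(0, 0)

t=1: a0@(0,0):B a1@(2,2):A a2@(0,3):A a3@(1,3):A a4@(0,1):B a5@(3,2):A a6@(0,2):B a7@(3,0):B a8@(1,2):A a9@(1,1):A
t=2: a0@(0,0):B a1@(2,2):A a2@(0,3):A a3@(1,3):A a4@(0,1):B a5@(3,2):A a6@(0,4):B a7@(3,0):B a8@(1,2):A a9@(1,1):A
t=3: a0@(0,0):B a1@(2,2):A a2@(0,3):A a3@(1,3):A a4@(0,1):B a5@(3,2):A a6@(0,2):B a7@(3,0):B a8@(1,2):A a9@(1,1):A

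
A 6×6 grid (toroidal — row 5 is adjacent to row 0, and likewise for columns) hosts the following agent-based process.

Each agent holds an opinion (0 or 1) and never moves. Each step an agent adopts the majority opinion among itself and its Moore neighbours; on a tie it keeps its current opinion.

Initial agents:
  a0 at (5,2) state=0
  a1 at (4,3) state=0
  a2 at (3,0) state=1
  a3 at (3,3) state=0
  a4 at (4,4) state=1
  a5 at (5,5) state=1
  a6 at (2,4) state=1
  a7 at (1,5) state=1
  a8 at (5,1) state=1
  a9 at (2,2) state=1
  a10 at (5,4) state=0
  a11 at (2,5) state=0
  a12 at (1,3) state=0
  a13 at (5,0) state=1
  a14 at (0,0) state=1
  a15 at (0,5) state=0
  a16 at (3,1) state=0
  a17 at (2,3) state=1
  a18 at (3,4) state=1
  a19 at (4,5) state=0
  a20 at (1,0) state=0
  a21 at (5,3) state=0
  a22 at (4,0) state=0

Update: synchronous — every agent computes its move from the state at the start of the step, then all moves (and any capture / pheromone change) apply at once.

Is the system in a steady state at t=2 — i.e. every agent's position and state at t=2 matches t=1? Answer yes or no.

no

t=1: a0@(5,2):0 a1@(4,3):0 a2@(3,0):0 a3@(3,3):1 a4@(4,4):0 a5@(5,5):1 a6@(2,4):1 a7@(1,5):1 a8@(5,1):1 a9@(2,2):0 a10@(5,4):0 a11@(2,5):1 a12@(1,3):1 a13@(5,0):1 a14@(0,0):1 a15@(0,5):1 a16@(3,1):0 a17@(2,3):1 a18@(3,4):1 a19@(4,5):1 a20@(1,0):0 a21@(5,3):0 a22@(4,0):1
t=2: a0@(5,2):0 a1@(4,3):0 a2@(3,0):1 a3@(3,3):1 a4@(4,4):0 a5@(5,5):1 a6@(2,4):1 a7@(1,5):1 a8@(5,1):1 a9@(2,2):1 a10@(5,4):0 a11@(2,5):1 a12@(1,3):1 a13@(5,0):1 a14@(0,0):1 a15@(0,5):1 a16@(3,1):0 a17@(2,3):1 a18@(3,4):1 a19@(4,5):1 a20@(1,0):1 a21@(5,3):0 a22@(4,0):1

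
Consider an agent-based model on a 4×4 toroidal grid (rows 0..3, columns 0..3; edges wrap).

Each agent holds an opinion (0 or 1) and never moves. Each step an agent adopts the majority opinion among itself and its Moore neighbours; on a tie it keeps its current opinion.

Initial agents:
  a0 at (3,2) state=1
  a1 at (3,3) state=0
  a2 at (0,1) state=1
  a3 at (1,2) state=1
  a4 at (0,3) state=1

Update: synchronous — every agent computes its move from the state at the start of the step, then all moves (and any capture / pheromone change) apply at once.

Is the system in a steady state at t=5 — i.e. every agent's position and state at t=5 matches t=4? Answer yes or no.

t=1: a0@(3,2):1 a1@(3,3):1 a2@(0,1):1 a3@(1,2):1 a4@(0,3):1
t=2: (unchanged — steady state)

yes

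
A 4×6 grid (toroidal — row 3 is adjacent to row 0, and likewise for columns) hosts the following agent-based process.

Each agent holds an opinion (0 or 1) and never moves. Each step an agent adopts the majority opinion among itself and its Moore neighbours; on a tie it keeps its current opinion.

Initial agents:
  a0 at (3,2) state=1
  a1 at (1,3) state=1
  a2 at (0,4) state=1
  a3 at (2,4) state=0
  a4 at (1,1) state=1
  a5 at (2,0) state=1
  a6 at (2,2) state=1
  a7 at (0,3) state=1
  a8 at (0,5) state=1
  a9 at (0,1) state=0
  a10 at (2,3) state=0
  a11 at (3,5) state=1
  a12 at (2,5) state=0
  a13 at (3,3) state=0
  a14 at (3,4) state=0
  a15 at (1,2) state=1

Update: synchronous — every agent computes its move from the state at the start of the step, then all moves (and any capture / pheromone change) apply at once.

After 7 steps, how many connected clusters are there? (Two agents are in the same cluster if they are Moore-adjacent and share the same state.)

2

t=1: a0@(3,2):1 a1@(1,3):1 a2@(0,4):1 a3@(2,4):0 a4@(1,1):1 a5@(2,0):1 a6@(2,2):1 a7@(0,3):1 a8@(0,5):1 a9@(0,1):1 a10@(2,3):0 a11@(3,5):1 a12@(2,5):0 a13@(3,3):0 a14@(3,4):0 a15@(1,2):1
t=2: (unchanged — steady state)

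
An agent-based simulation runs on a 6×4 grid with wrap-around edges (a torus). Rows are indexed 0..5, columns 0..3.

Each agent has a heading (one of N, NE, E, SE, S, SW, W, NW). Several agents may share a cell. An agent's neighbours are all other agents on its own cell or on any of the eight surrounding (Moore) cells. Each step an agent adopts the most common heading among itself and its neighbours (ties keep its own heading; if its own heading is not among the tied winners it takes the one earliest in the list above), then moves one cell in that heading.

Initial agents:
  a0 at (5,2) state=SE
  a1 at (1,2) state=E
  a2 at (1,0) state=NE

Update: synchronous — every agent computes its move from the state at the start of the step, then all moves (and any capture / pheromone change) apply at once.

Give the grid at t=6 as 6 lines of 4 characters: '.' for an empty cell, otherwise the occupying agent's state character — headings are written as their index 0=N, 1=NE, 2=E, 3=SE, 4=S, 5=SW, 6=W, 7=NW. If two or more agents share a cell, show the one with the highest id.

....
2.1.
....
....
....
3...

t=1: a0@(0,3):SE a1@(1,3):E a2@(0,1):NE
t=2: a0@(1,0):SE a1@(1,0):E a2@(5,2):NE
t=3: a0@(2,1):SE a1@(1,1):E a2@(4,3):NE
t=4: a0@(3,2):SE a1@(1,2):E a2@(3,0):NE
t=5: a0@(4,3):SE a1@(1,3):E a2@(2,1):NE
t=6: a0@(5,0):SE a1@(1,0):E a2@(1,2):NE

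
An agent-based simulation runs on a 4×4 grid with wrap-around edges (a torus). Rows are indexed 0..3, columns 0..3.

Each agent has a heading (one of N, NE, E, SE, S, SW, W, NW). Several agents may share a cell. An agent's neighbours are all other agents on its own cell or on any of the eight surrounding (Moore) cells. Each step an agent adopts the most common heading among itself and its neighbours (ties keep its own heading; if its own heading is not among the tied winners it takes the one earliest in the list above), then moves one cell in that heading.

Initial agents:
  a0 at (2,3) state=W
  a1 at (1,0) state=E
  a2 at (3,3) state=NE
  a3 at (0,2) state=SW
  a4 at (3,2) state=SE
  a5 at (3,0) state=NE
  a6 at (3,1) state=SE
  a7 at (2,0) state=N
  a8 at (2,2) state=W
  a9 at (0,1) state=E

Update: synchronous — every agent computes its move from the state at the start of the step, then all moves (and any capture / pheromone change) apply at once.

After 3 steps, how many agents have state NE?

6

t=1: a0@(2,2):W a1@(1,1):E a2@(2,0):NE a3@(1,3):SE a4@(0,3):SE a5@(2,1):NE a6@(0,2):SE a7@(1,1):NE a8@(2,1):W a9@(0,2):E
t=2: a0@(2,1):W a1@(0,2):NE a2@(1,1):NE a3@(2,0):SE a4@(1,0):SE a5@(1,2):NE a6@(1,3):SE a7@(0,2):NE a8@(1,2):NE a9@(1,3):SE
t=3: a0@(1,2):NE a1@(3,3):NE a2@(0,2):NE a3@(3,1):SE a4@(2,1):SE a5@(0,3):NE a6@(2,0):SE a7@(3,3):NE a8@(0,3):NE a9@(2,0):SE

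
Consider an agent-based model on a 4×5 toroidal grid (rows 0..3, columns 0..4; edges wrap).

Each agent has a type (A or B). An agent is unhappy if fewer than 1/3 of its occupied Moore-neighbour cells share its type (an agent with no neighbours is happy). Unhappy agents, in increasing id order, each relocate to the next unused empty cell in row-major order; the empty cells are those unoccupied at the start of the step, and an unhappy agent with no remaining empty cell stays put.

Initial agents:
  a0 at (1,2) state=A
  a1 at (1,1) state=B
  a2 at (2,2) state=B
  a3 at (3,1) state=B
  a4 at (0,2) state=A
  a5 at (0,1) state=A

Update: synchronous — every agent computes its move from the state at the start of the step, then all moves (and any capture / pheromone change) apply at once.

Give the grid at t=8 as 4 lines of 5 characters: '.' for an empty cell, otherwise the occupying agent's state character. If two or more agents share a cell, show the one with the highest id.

t=1: a0@(1,2):A a1@(0,0):B a2@(2,2):B a3@(3,1):B a4@(0,2):A a5@(0,1):A
t=2: (unchanged — steady state)

BAA..
..A..
..B..
.B...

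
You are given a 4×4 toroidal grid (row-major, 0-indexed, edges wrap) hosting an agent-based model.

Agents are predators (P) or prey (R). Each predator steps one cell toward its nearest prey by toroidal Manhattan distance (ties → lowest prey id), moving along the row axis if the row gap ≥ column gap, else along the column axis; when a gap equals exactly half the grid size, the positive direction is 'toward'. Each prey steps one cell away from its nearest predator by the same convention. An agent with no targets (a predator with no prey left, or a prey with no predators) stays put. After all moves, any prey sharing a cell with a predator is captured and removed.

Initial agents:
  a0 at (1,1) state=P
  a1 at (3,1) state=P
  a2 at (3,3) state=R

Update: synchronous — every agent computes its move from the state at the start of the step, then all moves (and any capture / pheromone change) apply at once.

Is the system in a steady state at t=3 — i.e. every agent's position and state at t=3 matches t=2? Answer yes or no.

yes

t=1: a0@(2,1):P a1@(3,2):P
t=2: (unchanged — steady state)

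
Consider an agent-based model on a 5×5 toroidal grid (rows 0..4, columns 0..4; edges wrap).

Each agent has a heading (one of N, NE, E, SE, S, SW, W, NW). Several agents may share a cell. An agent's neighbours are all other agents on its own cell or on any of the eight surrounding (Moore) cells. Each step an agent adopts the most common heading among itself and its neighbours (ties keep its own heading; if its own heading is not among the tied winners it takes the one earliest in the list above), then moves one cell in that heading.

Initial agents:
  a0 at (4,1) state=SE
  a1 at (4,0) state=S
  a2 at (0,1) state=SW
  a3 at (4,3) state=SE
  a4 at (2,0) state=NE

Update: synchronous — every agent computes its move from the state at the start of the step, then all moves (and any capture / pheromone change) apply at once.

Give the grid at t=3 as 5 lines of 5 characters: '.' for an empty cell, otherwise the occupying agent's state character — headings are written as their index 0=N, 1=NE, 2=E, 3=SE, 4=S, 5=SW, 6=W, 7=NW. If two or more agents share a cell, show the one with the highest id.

t=1: a0@(0,2):SE a1@(0,0):S a2@(1,0):SW a3@(0,4):SE a4@(1,1):NE
t=2: a0@(1,3):SE a1@(1,0):S a2@(2,4):SW a3@(1,0):SE a4@(0,2):NE
t=3: a0@(2,4):SE a1@(2,0):S a2@(3,0):SE a3@(2,1):SE a4@(4,3):NE

.....
.....
43..3
3....
...1.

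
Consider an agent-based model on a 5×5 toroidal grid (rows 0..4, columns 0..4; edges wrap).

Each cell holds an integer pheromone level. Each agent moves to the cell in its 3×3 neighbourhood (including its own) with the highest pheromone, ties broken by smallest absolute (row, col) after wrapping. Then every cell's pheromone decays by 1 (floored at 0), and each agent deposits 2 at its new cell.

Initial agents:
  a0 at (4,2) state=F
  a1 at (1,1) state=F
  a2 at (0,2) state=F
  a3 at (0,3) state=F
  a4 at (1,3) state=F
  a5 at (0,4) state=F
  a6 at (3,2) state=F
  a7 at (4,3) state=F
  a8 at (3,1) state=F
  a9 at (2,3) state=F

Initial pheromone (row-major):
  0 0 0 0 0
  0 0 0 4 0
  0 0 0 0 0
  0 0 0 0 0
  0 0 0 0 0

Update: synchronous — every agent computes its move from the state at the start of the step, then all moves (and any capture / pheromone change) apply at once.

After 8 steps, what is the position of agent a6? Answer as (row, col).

(2, 0)

t=1: a0@(0,1) a1@(0,0) a2@(1,3) a3@(1,3) a4@(1,3) a5@(1,3) a6@(2,1) a7@(0,2) a8@(2,0) a9@(1,3) | pheromone: 2 2 2 0 0 / 0 0 0 13 0 / 2 2 0 0 0 / 0 0 0 0 0 / 0 0 0 0 0
t=2: a0@(0,0) a1@(0,0) a2@(1,3) a3@(1,3) a4@(1,3) a5@(1,3) a6@(2,0) a7@(1,3) a8@(2,0) a9@(1,3) | pheromone: 5 1 1 0 0 / 0 0 0 24 0 / 5 1 0 0 0 / 0 0 0 0 0 / 0 0 0 0 0
t=3: a0@(0,0) a1@(0,0) a2@(1,3) a3@(1,3) a4@(1,3) a5@(1,3) a6@(2,0) a7@(1,3) a8@(2,0) a9@(1,3) | pheromone: 8 0 0 0 0 / 0 0 0 35 0 / 8 0 0 0 0 / 0 0 0 0 0 / 0 0 0 0 0
t=4: a0@(0,0) a1@(0,0) a2@(1,3) a3@(1,3) a4@(1,3) a5@(1,3) a6@(2,0) a7@(1,3) a8@(2,0) a9@(1,3) | pheromone: 11 0 0 0 0 / 0 0 0 46 0 / 11 0 0 0 0 / 0 0 0 0 0 / 0 0 0 0 0
t=5: a0@(0,0) a1@(0,0) a2@(1,3) a3@(1,3) a4@(1,3) a5@(1,3) a6@(2,0) a7@(1,3) a8@(2,0) a9@(1,3) | pheromone: 14 0 0 0 0 / 0 0 0 57 0 / 14 0 0 0 0 / 0 0 0 0 0 / 0 0 0 0 0
t=6: a0@(0,0) a1@(0,0) a2@(1,3) a3@(1,3) a4@(1,3) a5@(1,3) a6@(2,0) a7@(1,3) a8@(2,0) a9@(1,3) | pheromone: 17 0 0 0 0 / 0 0 0 68 0 / 17 0 0 0 0 / 0 0 0 0 0 / 0 0 0 0 0
t=7: a0@(0,0) a1@(0,0) a2@(1,3) a3@(1,3) a4@(1,3) a5@(1,3) a6@(2,0) a7@(1,3) a8@(2,0) a9@(1,3) | pheromone: 20 0 0 0 0 / 0 0 0 79 0 / 20 0 0 0 0 / 0 0 0 0 0 / 0 0 0 0 0
t=8: a0@(0,0) a1@(0,0) a2@(1,3) a3@(1,3) a4@(1,3) a5@(1,3) a6@(2,0) a7@(1,3) a8@(2,0) a9@(1,3) | pheromone: 23 0 0 0 0 / 0 0 0 90 0 / 23 0 0 0 0 / 0 0 0 0 0 / 0 0 0 0 0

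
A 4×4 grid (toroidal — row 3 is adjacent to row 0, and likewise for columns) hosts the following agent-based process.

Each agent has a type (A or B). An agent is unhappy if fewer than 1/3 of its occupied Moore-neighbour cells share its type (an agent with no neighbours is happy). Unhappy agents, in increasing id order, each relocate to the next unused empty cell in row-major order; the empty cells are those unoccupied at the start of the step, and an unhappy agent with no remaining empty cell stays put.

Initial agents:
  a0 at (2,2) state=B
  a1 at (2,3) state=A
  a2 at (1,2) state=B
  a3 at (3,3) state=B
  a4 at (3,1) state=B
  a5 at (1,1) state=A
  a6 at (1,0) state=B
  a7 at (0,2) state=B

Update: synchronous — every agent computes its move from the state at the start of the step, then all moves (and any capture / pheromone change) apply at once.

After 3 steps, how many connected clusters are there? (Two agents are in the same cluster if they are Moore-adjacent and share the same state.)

t=1: a0@(2,2):B a1@(0,0):A a2@(1,2):B a3@(3,3):B a4@(3,1):B a5@(0,1):A a6@(0,3):B a7@(0,2):B
t=2: a0@(2,2):B a1@(1,0):A a2@(1,2):B a3@(3,3):B a4@(3,1):B a5@(1,1):A a6@(0,3):B a7@(0,2):B
t=3: a0@(2,2):B a1@(1,0):A a2@(1,2):B a3@(3,3):B a4@(3,1):B a5@(0,0):A a6@(0,3):B a7@(0,2):B

2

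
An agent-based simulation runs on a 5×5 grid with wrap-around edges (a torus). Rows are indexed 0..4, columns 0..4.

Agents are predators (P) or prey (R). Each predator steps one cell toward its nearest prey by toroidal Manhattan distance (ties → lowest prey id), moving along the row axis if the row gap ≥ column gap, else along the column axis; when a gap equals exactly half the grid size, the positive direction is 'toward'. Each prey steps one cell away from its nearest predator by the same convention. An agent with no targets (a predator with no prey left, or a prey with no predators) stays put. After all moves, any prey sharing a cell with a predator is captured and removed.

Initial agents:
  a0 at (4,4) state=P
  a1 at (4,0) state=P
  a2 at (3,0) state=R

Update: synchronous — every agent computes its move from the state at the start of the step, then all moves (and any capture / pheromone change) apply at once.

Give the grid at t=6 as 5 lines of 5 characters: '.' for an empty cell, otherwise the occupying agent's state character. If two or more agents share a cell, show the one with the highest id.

t=1: a0@(3,4):P a1@(3,0):P a2@(2,0):R
t=2: a0@(2,4):P a1@(2,0):P a2@(1,0):R
t=3: a0@(1,4):P a1@(1,0):P a2@(0,0):R
t=4: a0@(0,4):P a1@(0,0):P a2@(4,0):R
t=5: a0@(4,4):P a1@(4,0):P a2@(3,0):R
t=6: a0@(3,4):P a1@(3,0):P a2@(2,0):R

.....
.....
R....
P...P
.....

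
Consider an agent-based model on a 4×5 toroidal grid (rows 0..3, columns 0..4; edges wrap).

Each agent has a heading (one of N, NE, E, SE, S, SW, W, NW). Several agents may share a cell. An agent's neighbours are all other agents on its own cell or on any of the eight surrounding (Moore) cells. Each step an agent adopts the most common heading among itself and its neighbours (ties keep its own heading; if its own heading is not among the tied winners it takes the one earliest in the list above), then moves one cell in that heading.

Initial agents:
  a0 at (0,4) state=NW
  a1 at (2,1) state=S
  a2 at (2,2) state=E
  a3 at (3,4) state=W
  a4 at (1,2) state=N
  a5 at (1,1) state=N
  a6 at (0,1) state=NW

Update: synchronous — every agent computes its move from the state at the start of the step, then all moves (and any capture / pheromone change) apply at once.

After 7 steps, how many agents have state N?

7

t=1: a0@(3,3):NW a1@(1,1):N a2@(1,2):N a3@(3,3):W a4@(0,2):N a5@(0,1):N a6@(3,1):N
t=2: a0@(2,2):NW a1@(0,1):N a2@(0,2):N a3@(3,2):W a4@(3,2):N a5@(3,1):N a6@(2,1):N
t=3: a0@(1,2):N a1@(3,1):N a2@(3,2):N a3@(2,2):N a4@(2,2):N a5@(2,1):N a6@(1,1):N
t=4: a0@(0,2):N a1@(2,1):N a2@(2,2):N a3@(1,2):N a4@(1,2):N a5@(1,1):N a6@(0,1):N
t=5: a0@(3,2):N a1@(1,1):N a2@(1,2):N a3@(0,2):N a4@(0,2):N a5@(0,1):N a6@(3,1):N
t=6: a0@(2,2):N a1@(0,1):N a2@(0,2):N a3@(3,2):N a4@(3,2):N a5@(3,1):N a6@(2,1):N
t=7: a0@(1,2):N a1@(3,1):N a2@(3,2):N a3@(2,2):N a4@(2,2):N a5@(2,1):N a6@(1,1):N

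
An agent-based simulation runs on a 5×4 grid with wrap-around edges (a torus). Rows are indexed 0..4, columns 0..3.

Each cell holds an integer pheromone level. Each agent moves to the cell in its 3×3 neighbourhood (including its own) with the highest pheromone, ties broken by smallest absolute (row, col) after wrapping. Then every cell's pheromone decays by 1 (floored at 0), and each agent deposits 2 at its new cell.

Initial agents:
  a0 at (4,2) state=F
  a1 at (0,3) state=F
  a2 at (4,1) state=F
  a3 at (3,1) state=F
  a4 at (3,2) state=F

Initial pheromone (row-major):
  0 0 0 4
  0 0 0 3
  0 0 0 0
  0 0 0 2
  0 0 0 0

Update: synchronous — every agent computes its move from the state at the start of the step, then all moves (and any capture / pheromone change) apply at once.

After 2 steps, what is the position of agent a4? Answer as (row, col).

(3, 3)

t=1: a0@(0,3) a1@(0,3) a2@(0,0) a3@(2,0) a4@(3,3) | pheromone: 2 0 0 7 / 0 0 0 2 / 2 0 0 0 / 0 0 0 3 / 0 0 0 0
t=2: a0@(0,3) a1@(0,3) a2@(0,3) a3@(3,3) a4@(3,3) | pheromone: 1 0 0 12 / 0 0 0 1 / 1 0 0 0 / 0 0 0 6 / 0 0 0 0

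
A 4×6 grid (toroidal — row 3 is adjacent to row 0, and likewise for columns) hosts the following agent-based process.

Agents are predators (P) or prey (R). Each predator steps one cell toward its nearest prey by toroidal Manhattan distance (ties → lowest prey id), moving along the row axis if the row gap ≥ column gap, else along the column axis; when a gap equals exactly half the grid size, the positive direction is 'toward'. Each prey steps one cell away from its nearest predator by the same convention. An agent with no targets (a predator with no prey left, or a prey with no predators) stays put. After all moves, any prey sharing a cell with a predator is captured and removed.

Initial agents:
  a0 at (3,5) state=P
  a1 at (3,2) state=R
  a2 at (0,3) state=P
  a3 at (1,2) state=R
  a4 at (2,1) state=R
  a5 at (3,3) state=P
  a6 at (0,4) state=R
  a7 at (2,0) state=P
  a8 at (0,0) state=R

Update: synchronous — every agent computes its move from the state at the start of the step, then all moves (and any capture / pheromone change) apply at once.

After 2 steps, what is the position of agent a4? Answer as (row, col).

(1, 2)

t=1: a0@(0,5):P a1@(3,1):R a2@(0,4):P a3@(2,2):R a4@(2,2):R a5@(3,2):P a7@(2,1):P a8@(1,0):R
t=2: a0@(1,5):P a1@(3,0):R a2@(0,5):P a3@(1,2):R a4@(1,2):R a5@(3,1):P a7@(3,1):P a8@(2,0):R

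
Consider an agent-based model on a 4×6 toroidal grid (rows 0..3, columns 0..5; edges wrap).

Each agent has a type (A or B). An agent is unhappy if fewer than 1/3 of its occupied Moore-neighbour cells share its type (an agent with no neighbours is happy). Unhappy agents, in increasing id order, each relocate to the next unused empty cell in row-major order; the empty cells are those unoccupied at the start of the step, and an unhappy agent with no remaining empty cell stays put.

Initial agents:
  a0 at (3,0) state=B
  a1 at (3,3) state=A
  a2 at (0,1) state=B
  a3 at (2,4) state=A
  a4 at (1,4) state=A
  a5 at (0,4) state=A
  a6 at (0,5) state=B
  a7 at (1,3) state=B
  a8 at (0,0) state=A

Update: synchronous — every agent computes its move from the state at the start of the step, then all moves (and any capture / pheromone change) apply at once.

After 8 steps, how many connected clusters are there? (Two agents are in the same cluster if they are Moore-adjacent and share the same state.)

t=1: a0@(3,0):B a1@(3,3):A a2@(0,1):B a3@(2,4):A a4@(1,4):A a5@(0,4):A a6@(0,2):B a7@(0,3):B a8@(1,0):A
t=2: a0@(3,0):B a1@(3,3):A a2@(0,1):B a3@(2,4):A a4@(1,4):A a5@(0,4):A a6@(0,2):B a7@(0,0):B a8@(0,5):A
t=3: (unchanged — steady state)

2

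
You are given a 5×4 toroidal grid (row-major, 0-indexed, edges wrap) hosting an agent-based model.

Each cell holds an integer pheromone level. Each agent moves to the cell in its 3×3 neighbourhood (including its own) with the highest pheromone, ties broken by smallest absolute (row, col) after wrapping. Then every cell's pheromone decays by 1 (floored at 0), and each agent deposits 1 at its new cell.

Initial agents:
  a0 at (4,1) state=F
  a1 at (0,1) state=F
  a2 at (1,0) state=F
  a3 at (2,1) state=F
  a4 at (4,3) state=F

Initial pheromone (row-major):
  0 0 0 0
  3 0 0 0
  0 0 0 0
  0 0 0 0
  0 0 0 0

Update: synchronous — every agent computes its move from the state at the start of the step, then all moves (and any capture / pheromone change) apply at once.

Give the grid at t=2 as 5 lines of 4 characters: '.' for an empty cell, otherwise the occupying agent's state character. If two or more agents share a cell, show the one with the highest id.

....
F...
....
....
....

t=1: a0@(0,0) a1@(1,0) a2@(1,0) a3@(1,0) a4@(0,0) | pheromone: 2 0 0 0 / 5 0 0 0 / 0 0 0 0 / 0 0 0 0 / 0 0 0 0
t=2: a0@(1,0) a1@(1,0) a2@(1,0) a3@(1,0) a4@(1,0) | pheromone: 1 0 0 0 / 9 0 0 0 / 0 0 0 0 / 0 0 0 0 / 0 0 0 0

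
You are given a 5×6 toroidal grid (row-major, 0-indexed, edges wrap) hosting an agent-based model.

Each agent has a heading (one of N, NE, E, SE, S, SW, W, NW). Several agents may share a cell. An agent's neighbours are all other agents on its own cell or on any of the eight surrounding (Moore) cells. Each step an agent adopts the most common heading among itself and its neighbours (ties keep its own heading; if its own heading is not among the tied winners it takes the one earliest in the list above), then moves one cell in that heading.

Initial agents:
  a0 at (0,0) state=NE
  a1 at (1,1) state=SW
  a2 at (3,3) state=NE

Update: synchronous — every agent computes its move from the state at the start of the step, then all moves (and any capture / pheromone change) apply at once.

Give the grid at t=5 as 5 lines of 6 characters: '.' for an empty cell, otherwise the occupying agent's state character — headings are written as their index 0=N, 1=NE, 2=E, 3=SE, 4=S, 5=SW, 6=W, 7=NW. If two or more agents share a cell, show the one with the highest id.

t=1: a0@(4,1):NE a1@(2,0):SW a2@(2,4):NE
t=2: a0@(3,2):NE a1@(3,5):SW a2@(1,5):NE
t=3: a0@(2,3):NE a1@(4,4):SW a2@(0,0):NE
t=4: a0@(1,4):NE a1@(0,3):SW a2@(4,1):NE
t=5: a0@(0,5):NE a1@(1,2):SW a2@(3,2):NE

.....1
..5...
......
..1...
......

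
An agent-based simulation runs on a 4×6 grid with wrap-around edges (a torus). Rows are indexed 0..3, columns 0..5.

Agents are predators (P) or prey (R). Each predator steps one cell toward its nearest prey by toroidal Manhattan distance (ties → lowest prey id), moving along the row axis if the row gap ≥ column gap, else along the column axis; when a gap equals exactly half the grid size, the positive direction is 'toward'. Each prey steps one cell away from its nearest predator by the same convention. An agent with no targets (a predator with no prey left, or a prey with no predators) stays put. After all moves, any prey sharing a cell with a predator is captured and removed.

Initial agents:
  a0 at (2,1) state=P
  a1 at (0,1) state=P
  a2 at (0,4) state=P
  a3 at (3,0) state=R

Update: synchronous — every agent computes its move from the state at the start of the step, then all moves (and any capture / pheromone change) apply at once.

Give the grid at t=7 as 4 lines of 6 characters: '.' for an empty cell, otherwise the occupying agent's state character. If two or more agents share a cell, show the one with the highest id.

t=1: a0@(3,1):P a1@(3,1):P a2@(0,5):P a3@(0,0):R
t=2: a0@(0,1):P a1@(0,1):P a2@(0,0):P
t=3: (unchanged — steady state)

PP....
......
......
......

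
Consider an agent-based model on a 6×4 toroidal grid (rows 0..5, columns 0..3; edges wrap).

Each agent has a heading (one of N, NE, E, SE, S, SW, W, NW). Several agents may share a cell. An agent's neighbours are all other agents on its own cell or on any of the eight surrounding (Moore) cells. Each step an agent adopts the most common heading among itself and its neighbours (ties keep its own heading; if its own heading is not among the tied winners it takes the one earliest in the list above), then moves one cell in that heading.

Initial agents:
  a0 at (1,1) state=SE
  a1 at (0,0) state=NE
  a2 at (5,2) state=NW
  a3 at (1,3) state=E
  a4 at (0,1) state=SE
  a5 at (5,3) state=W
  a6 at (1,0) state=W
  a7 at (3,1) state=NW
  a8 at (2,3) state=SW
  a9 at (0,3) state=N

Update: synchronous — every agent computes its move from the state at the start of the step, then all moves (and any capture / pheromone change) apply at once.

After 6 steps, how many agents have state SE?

t=1: a0@(2,2):SE a1@(1,1):SE a2@(4,1):NW a3@(1,0):E a4@(1,2):SE a5@(5,2):W a6@(2,1):SE a7@(2,0):NW a8@(3,2):SW a9@(0,2):W
t=2: a0@(3,3):SE a1@(2,2):SE a2@(3,0):NW a3@(2,1):SE a4@(2,3):SE a5@(5,1):W a6@(3,2):SE a7@(3,1):SE a8@(4,3):SE a9@(0,1):W
t=3: a0@(4,0):SE a1@(3,3):SE a2@(4,1):SE a3@(3,2):SE a4@(3,0):SE a5@(5,0):W a6@(4,3):SE a7@(4,2):SE a8@(5,0):SE a9@(0,0):W
t=4: a0@(5,1):SE a1@(4,0):SE a2@(5,2):SE a3@(4,3):SE a4@(4,1):SE a5@(0,1):SE a6@(5,0):SE a7@(5,3):SE a8@(0,1):SE a9@(0,3):W
t=5: a0@(0,2):SE a1@(5,1):SE a2@(0,3):SE a3@(5,0):SE a4@(5,2):SE a5@(1,2):SE a6@(0,1):SE a7@(0,0):SE a8@(1,2):SE a9@(1,0):SE
t=6: a0@(1,3):SE a1@(0,2):SE a2@(1,0):SE a3@(0,1):SE a4@(0,3):SE a5@(2,3):SE a6@(1,2):SE a7@(1,1):SE a8@(2,3):SE a9@(2,1):SE

10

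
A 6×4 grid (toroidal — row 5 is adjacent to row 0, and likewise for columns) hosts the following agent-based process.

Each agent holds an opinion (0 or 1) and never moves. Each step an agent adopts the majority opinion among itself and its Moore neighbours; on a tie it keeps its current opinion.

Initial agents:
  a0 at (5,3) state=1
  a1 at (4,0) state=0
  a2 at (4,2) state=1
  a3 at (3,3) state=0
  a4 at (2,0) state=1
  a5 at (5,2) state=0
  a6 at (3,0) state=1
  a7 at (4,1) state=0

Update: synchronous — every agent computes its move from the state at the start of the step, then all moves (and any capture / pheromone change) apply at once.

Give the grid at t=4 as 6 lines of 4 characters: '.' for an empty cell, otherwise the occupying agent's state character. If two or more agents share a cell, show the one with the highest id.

....
....
0...
0..0
000.
..00

t=1: a0@(5,3):1 a1@(4,0):0 a2@(4,2):0 a3@(3,3):1 a4@(2,0):1 a5@(5,2):0 a6@(3,0):0 a7@(4,1):0
t=2: a0@(5,3):0 a1@(4,0):0 a2@(4,2):0 a3@(3,3):0 a4@(2,0):1 a5@(5,2):0 a6@(3,0):0 a7@(4,1):0
t=3: a0@(5,3):0 a1@(4,0):0 a2@(4,2):0 a3@(3,3):0 a4@(2,0):0 a5@(5,2):0 a6@(3,0):0 a7@(4,1):0
t=4: (unchanged — steady state)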